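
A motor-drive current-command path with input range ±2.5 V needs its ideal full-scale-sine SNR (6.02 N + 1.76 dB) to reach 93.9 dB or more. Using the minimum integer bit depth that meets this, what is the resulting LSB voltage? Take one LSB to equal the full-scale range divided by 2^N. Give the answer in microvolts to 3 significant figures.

76.3 µV

The full-scale span is 2.5 − (-2.5) = 5 V.
Solving 6.02 N ≥ 93.9 − 1.76: N ≥ 15.306. Round up → N = 16.
LSB = 5 V ÷ 2^16 = 5/65536 V = 76.3 µV.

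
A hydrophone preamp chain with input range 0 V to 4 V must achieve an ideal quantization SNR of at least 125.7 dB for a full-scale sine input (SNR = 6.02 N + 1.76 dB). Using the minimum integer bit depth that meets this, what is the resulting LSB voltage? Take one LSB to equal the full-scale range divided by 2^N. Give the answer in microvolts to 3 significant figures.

Range is 4 V.
6.02 N + 1.76 ≥ 125.7 gives N ≥ 20.588, so the minimum integer is 21.
Step size = 4/2097152 V = 1.91 µV.

1.91 µV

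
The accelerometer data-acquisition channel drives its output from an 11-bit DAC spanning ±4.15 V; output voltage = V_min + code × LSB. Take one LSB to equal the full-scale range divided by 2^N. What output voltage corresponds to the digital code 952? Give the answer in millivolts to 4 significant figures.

-291.8 mV

Full-scale range = 4.15 V − (-4.15 V) = 8.3 V. LSB = 8.3 V / 2^11.
V_out = V_min + code × LSB = -4.15 V + 952 × 8.3 V / 2048
      = -4.15 V + 3.85820 V = -0.291797 V.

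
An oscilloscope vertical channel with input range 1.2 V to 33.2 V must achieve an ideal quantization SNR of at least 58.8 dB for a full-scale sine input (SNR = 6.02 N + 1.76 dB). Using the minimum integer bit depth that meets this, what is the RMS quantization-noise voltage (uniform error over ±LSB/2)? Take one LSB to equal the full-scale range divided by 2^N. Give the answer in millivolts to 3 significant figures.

9.02 mV

The full-scale span is 33.2 − (1.2) = 32 V.
6.02 N + 1.76 ≥ 58.8 gives N ≥ 9.475, so the minimum integer is 10.
LSB = 32 V ÷ 2^10 = 32/1024 V = 31.250 mV.
RMS noise = LSB/√12 = 9.02 mV.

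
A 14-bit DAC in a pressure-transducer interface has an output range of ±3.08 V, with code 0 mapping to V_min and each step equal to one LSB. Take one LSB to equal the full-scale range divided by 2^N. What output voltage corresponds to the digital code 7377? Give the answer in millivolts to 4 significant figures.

Span: 3.08 V − (-3.08 V) = 6.16 V. LSB = 6.16 V / 2^14.
V_out = V_min + code × LSB = -3.08 V + 7377 × 6.16 V / 16384
      = -3.08 V + 2.77358 V = -0.306421 V.

-306.4 mV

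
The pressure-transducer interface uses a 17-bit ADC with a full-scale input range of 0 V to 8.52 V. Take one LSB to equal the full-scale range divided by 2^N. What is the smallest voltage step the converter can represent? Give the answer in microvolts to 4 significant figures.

65.00 µV

Full-scale range = 8.52 V.
There are 2^17 = 131072 steps.
LSB = 8.52 V / 2^17 = 65.00 µV.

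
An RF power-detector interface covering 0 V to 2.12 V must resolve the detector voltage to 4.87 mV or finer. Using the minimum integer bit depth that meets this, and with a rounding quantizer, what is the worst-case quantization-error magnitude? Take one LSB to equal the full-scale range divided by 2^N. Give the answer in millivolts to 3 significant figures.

2.07 mV

Range is 2.12 V.
Required number of levels: 2.12/4.87 mV = 435.32; smallest N with 2^N ≥ that is 9.
LSB = 2.12 V / 2^9 = 4.1406 mV.
|e|_max = LSB/2 = 2.07 mV.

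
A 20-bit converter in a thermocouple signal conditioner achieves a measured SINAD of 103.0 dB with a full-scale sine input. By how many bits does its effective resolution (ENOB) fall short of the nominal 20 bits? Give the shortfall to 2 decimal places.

3.18 bits

N_eff = (103.0 − 1.76)/6.02 = 16.8173 bits.
Lost resolution: 20 − 16.8173 = 3.1827 bits.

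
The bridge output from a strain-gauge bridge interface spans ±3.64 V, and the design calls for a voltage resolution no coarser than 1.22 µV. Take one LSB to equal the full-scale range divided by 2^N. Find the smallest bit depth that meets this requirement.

Full-scale range = 3.64 V − (-3.64 V) = 7.28 V.
7.28 V / 1.22 µV = 5.967e6. Since 2^22 = 4194304 and 2^23 = 8388608, N = 23.

23 bits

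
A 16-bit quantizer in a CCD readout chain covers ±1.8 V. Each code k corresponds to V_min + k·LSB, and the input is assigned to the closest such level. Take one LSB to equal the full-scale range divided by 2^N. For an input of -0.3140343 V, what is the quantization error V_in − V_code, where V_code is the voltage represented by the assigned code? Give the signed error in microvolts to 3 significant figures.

Range = 1.8 − (-1.8) = 3.6 V. LSB = 3.6 V / 2^16 ≈ 54.93 µV.
(-0.3140343 − (-1.8)) / LSB = 1.4859657 × 65536/3.6 = 27051.1800. Nearest integer: k = 27051.
Reconstructed level: -1.8 + 27051 × 3.6/65536 V = -0.31404418945 V.
V_in − V_code = -0.3140343 − (-0.31404418945) = +9.89 µV.

+9.89 µV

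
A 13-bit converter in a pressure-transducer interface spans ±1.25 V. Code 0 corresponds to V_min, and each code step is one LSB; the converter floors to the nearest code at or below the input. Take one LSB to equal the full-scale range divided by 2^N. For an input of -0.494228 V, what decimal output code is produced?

2476

Full-scale range = 1.25 V − (-1.25 V) = 2.5 V. LSB = 2.5 V / 2^13 ≈ 305.2 µV.
V_in − V_min = -0.494228 − (-1.25) = 0.755772 V.
Divide by LSB: 0.755772 × 8192/2.5 = 2476.5137.
Truncating gives code 2476.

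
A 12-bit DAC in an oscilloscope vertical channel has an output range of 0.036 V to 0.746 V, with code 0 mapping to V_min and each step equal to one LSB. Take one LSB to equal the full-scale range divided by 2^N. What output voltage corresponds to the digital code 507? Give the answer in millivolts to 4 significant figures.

123.9 mV

Span: 0.746 V − (0.036 V) = 0.71 V. LSB = 0.71 V / 2^12.
V_out = 0.036 + 507 × (0.71/4096) V
      = 0.036 + 0.0878833 = 0.123883 V.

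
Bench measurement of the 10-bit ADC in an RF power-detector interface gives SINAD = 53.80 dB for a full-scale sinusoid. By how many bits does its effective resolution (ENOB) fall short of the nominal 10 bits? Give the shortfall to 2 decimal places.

N_eff = (53.80 − 1.76)/6.02 = 8.6445 bits.
Lost resolution: 10 − 8.6445 = 1.3555 bits.

1.36 bits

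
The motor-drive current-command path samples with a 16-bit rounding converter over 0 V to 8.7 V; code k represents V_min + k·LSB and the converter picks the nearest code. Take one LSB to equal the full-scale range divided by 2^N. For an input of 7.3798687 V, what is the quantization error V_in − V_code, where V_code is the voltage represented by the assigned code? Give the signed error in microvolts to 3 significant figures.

Range is 8.7 V. LSB = 8.7 V / 2^16 ≈ 132.8 µV.
(V_in − V_min)/LSB = (7.3798687 − (0)) × 65536/8.7 = 55591.6178 → nearest code k = 55592.
V_code = V_min + k × range/2^16 = 0 + 55592 × 8.7/65536 = 7.3799194336 V.
V_in − V_code = 7.3798687 − (7.3799194336) = −50.7 µV.

−50.7 µV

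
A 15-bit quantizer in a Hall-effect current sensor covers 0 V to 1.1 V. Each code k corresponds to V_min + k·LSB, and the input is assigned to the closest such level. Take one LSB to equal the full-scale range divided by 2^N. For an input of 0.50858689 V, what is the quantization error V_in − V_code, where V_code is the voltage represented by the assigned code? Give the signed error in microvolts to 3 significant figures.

Span = 1.1 V. LSB = 1.1 V / 2^15 ≈ 33.57 µV.
(V_in − V_min)/LSB = (0.50858689 − (0)) × 32768/1.1 = 15150.3411 → nearest code k = 15150.
Reconstructed level: 0 + 15150 × 1.1/32768 V = 0.50857543945 V.
V_in − V_code = 0.50858689 − (0.50857543945) = +11.5 µV.

+11.5 µV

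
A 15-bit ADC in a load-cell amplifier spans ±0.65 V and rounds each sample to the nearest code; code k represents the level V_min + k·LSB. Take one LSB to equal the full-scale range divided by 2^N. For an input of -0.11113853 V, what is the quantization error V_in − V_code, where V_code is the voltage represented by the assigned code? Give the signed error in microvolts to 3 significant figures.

−14.9 µV

Span: 0.65 V − (-0.65 V) = 1.3 V. LSB = 1.3 V / 2^15 ≈ 39.67 µV.
(-0.11113853 − (-0.65)) / LSB = 0.53886147 × 32768/1.3 = 13582.6251. Nearest integer: k = 13583.
Reconstructed level: -0.65 + 13583 × 1.3/32768 V = -0.11112365723 V.
e = -0.11113853 − (-0.11112365723) = −14.9 µV.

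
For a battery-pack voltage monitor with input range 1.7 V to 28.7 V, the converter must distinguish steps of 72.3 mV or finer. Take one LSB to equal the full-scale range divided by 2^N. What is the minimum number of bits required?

Range = 28.7 − (1.7) = 27 V.
27 V / 72.3 mV = 373.4. Since 2^8 = 256 and 2^9 = 512, N = 9.

9 bits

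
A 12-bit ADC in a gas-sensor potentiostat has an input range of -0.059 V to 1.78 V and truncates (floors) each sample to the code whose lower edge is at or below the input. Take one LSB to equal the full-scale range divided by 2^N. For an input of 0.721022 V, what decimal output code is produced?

The full-scale span is 1.78 − (-0.059) = 1.839 V. LSB = 1.839 V / 2^12 ≈ 449.0 µV.
V_in − V_min = 0.721022 − (-0.059) = 0.780022 V.
Divide by LSB: 0.780022 × 4096/1.839 = 1737.3410.
Truncating gives code 1737.

1737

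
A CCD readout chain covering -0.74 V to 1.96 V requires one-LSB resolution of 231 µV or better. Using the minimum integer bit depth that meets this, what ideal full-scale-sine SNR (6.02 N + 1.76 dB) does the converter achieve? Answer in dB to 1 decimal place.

Range = 1.96 − (-0.74) = 2.7 V.
2.7 V / 231 µV = 11690. Since 2^13 = 8192 and 2^14 = 16384, N = 14.
Ideal SNR at N = 14: 6.02·14 + 1.76 = 86.0 dB.

86.0 dB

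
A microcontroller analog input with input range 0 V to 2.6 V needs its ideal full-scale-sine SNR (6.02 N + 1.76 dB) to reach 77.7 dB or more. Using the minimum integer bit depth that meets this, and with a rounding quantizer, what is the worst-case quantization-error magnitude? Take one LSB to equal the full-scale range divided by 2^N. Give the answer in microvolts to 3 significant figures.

159 µV

Full-scale range = 2.6 V.
Required N = ⌈(77.7 − 1.76)/6.02⌉ = ⌈12.615⌉ = 13.
LSB = 2.6 V ÷ 2^13 = 2.6/8192 V = 317.38 µV.
|e|_max = LSB/2 = 159 µV.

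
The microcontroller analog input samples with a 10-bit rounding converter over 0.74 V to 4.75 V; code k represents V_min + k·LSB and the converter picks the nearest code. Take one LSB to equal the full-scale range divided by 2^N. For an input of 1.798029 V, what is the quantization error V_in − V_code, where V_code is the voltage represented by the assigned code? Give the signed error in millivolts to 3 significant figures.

Full-scale range = 4.75 V − (0.74 V) = 4.01 V. LSB = 4.01 V / 2^10 ≈ 3.916 mV.
Position in LSBs: (1.798029 − (0.74)) × 1024/4.01 = 270.1800; rounding gives k = 270.
V_code = V_min + k × range/2^10 = 0.74 + 270 × 4.01/1024 = 1.797324219 V.
V_in − V_code = 1.798029 − (1.797324219) = +0.705 mV.

+0.705 mV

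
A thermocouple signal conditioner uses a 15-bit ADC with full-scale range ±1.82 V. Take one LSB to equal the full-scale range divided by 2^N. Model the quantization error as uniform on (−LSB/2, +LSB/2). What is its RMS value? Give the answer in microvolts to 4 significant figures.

32.07 µV

Range = 1.82 − (-1.82) = 3.64 V.
LSB = 3.64 V / 2^15 = 111.084 µV.
σ_q = LSB/√12 = 111.084 µV/3.4641 = 32.07 µV.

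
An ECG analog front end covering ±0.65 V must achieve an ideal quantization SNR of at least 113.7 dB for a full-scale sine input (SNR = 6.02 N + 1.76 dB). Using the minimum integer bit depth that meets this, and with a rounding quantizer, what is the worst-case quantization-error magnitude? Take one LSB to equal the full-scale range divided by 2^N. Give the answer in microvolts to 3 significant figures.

1.24 µV

The full-scale span is 0.65 − (-0.65) = 1.3 V.
Solving 6.02 N ≥ 113.7 − 1.76: N ≥ 18.595. Round up → N = 19.
LSB = 1.3 V / 2^19 = 2.4796 µV.
|e|_max = LSB/2 = 1.24 µV.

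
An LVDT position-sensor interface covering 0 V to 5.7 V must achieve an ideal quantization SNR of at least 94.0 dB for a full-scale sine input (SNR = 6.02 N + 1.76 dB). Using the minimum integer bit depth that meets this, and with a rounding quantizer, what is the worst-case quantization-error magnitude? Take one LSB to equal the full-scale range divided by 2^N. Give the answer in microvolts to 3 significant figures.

V_FS = 5.7 V.
Required N = ⌈(94.0 − 1.76)/6.02⌉ = ⌈15.322⌉ = 16.
One LSB is 5.7 V / 65536 = 86.975 µV.
|e|_max = LSB/2 = 43.5 µV.

43.5 µV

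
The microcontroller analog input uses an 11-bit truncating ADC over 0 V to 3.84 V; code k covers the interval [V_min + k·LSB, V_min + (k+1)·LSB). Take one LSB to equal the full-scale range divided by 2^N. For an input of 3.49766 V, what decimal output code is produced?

Full-scale range = 3.84 V. LSB = 3.84 V / 2^11 ≈ 1.875 mV.
code = ⌊(V_in − V_min)/LSB⌋ = ⌊(V_in − V_min) × 2^11 / range⌋
     = ⌊(3.49766 − (0)) × 2048 / 3.84⌋ = ⌊3.49766 × 2048/3.84⌋
     = ⌊1865.419⌋ = 1865.

1865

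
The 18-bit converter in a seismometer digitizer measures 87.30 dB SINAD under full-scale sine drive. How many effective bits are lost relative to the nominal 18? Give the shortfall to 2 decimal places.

N_eff = (87.30 − 1.76)/6.02 = 14.2093 bits.
Lost resolution: 18 − 14.2093 = 3.7907 bits.

3.79 bits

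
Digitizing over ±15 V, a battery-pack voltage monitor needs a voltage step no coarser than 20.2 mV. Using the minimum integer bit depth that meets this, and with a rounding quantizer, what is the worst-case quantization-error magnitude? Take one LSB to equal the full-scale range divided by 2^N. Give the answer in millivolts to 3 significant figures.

Full-scale range = 15 V − (-15 V) = 30 V.
Need 2^N ≥ 30 V / 20.2 mV = 1485 → N_min = 11.
LSB = 30 V / 2^11 = 14.648 mV.
Max error for round-to-nearest is LSB/2 = 7.32 mV.

7.32 mV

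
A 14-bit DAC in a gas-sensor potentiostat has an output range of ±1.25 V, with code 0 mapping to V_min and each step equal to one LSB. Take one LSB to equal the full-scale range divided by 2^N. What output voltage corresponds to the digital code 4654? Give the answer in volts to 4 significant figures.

Range = 1.25 − (-1.25) = 2.5 V. LSB = 2.5 V / 2^14.
Output = V_min + (4654/16384) × range = -1.25 + 0.284058 × 2.5 V
      = -1.25 + 0.710144 = -0.539856 V.

-0.5399 V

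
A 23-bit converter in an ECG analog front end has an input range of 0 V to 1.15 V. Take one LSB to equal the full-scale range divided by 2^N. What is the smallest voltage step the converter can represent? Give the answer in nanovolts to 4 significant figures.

137.1 nV

V_FS = 1.15 V.
2^23 = 8388608 levels.
LSB = 1.15 V ÷ 2^23 = 1.15/8388608 V = 137.1 nV.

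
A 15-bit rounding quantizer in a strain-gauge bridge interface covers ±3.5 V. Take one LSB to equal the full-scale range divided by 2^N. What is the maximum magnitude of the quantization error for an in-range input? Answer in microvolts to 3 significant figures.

Full-scale range = 3.5 V − (-3.5 V) = 7 V.
One LSB is 7 V / 32768 = 213.62 µV.
Worst-case error for round-to-nearest is half an LSB: 107 µV.

107 µV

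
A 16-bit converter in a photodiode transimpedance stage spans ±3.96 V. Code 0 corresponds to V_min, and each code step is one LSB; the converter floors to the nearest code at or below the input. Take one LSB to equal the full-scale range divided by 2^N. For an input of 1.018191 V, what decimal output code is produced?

The full-scale span is 3.96 − (-3.96) = 7.92 V. LSB = 7.92 V / 2^16 ≈ 120.8 µV.
V_in − V_min = 1.018191 − (-3.96) = 4.978191 V.
Divide by LSB: 4.978191 × 65536/7.92 = 41193.2734.
Truncating gives code 41193.

41193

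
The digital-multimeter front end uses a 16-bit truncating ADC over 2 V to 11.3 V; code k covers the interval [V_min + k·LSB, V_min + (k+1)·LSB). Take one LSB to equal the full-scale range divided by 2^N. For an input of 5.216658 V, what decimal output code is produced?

22667

Range = 11.3 − (2) = 9.3 V. LSB = 9.3 V / 2^16 ≈ 141.9 µV.
code = ⌊(V_in − V_min)/LSB⌋ = ⌊(V_in − V_min) × 2^16 / range⌋
     = ⌊(5.216658 − (2)) × 65536 / 9.3⌋ = ⌊3.216658 × 65536/9.3⌋
     = ⌊22667.408⌋ = 22667.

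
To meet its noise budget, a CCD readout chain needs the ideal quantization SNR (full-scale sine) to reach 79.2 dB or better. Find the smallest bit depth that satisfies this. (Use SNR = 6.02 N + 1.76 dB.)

N ≥ (79.2 − 1.76)/6.02 = 12.864 → N_min = 13.

13 bits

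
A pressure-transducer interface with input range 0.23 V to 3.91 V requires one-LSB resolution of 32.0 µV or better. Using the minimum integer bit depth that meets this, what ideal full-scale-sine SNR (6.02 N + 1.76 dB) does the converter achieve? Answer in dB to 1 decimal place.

104.1 dB

Full-scale range = 3.91 V − (0.23 V) = 3.68 V.
3.68 V / 32.0 µV = 115000. Since 2^16 = 65536 and 2^17 = 131072, N = 17.
SNR = 6.02 × 17 + 1.76 = 104.10 dB.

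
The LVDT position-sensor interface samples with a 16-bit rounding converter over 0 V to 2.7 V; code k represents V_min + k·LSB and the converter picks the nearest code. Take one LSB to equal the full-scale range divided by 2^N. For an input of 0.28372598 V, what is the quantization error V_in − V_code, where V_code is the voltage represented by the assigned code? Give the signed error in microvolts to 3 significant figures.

−9.68 µV

Range is 2.7 V. LSB = 2.7 V / 2^16 ≈ 41.20 µV.
(V_in − V_min)/LSB = (0.28372598 − (0)) × 65536/2.7 = 6886.7651 → nearest code k = 6887.
V_code = V_min + k × range/2^16 = 0 + 6887 × 2.7/65536 = 0.28373565674 V.
Error = V_in − V_code = 0.28372598 − (0.28373565674) = −9.68 µV.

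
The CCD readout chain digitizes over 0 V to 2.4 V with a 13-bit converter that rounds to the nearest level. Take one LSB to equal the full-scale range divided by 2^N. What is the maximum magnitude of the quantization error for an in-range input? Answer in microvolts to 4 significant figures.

V_FS = 2.4 V.
Step size = 2.4/8192 V = 292.969 µV.
|e|_max = LSB/2 = 146.5 µV.

146.5 µV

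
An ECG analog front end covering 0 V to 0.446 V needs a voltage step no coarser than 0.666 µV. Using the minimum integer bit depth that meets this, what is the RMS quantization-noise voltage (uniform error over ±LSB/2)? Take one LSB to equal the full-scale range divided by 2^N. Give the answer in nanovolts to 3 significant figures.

Span = 0.446 V.
0.446 V / 0.666 µV = 669700. Since 2^19 = 524288 and 2^20 = 1048576, N = 20.
One LSB is 0.446 V / 1048576 = 425.34 nV.
RMS noise = LSB/√12 = 123 nV.

123 nV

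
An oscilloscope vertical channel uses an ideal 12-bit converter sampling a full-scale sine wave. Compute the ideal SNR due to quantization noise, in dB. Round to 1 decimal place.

For an ideal N-bit converter with full-scale sine input, SNR = 6.02 N + 1.76 dB. SNR = 6.02 × 12 + 1.76 = 72.24 + 1.76 = 74.00 dB.

74.0 dB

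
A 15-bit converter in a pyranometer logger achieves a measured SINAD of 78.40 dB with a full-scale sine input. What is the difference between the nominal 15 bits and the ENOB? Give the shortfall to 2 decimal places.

2.27 bits

N_eff = (78.40 − 1.76)/6.02 = 12.7309 bits.
Lost resolution: 15 − 12.7309 = 2.2691 bits.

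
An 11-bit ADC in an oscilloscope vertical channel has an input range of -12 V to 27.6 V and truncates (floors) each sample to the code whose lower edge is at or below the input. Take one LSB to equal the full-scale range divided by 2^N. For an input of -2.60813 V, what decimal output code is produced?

485

The full-scale span is 27.6 − (-12) = 39.6 V. LSB = 39.6 V / 2^11 ≈ 19.34 mV.
(V_in − V_min) × 2^11/range = (-2.60813 − (-12)) × 2048/39.6 = 485.721.
Floor → code = 485.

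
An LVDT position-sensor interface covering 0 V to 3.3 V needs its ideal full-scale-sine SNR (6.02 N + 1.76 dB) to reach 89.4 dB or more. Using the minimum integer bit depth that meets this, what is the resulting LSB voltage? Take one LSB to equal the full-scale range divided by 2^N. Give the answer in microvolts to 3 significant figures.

V_FS = 3.3 V.
N ≥ (89.4 − 1.76)/6.02 = 14.558 → N_min = 15.
Step size = 3.3/32768 V = 101 µV.

101 µV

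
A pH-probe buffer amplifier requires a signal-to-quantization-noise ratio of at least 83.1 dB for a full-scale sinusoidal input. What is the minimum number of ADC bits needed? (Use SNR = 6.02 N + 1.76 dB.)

14 bits

6.02 N + 1.76 ≥ 83.1 gives N ≥ 13.512, so the minimum integer is 14.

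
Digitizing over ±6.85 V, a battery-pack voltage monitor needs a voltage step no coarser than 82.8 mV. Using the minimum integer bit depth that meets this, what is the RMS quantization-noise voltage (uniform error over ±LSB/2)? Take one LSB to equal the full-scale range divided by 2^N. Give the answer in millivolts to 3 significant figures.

15.4 mV

Full-scale range = 6.85 V − (-6.85 V) = 13.7 V.
13.7 V / 82.8 mV = 165.5. Since 2^7 = 128 and 2^8 = 256, N = 8.
LSB = 13.7 V / 2^8 = 53.516 mV.
RMS noise = LSB/√12 = 15.4 mV.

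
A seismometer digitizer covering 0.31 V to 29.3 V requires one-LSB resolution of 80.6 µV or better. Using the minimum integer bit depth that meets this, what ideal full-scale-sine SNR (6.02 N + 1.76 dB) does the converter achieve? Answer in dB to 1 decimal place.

Span: 29.3 V − (0.31 V) = 28.99 V.
Required number of levels: 28.99/80.6 µV = 359680; smallest N with 2^N ≥ that is 19.
SNR = 6.02 × 19 + 1.76 = 116.14 dB.

116.1 dB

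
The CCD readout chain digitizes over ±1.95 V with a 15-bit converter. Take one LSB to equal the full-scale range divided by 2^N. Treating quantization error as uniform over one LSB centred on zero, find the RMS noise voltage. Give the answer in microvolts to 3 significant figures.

The full-scale span is 1.95 − (-1.95) = 3.9 V.
LSB = 3.9 V ÷ 2^15 = 3.9/32768 V = 119.02 µV.
RMS of a uniform error over width LSB is LSB/√12 = 34.4 µV.

34.4 µV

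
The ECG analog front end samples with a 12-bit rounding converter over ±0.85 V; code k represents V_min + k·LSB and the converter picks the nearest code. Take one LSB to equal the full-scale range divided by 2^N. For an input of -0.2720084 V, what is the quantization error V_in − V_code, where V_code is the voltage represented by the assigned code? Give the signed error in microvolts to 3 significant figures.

−158 µV

Span: 0.85 V − (-0.85 V) = 1.7 V. LSB = 1.7 V / 2^12 ≈ 415.0 µV.
(-0.2720084 − (-0.85)) / LSB = 0.5779916 × 4096/1.7 = 1392.6198. Nearest integer: k = 1393.
Reconstructed level: -0.85 + 1393 × 1.7/4096 V = -0.2718505859 V.
e = -0.2720084 − (-0.2718505859) = −158 µV.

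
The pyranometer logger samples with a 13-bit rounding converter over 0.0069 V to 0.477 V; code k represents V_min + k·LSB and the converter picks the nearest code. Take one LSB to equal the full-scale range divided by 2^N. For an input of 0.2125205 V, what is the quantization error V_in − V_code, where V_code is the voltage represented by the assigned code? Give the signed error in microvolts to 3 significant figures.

Full-scale range = 0.477 V − (0.0069 V) = 0.4701 V. LSB = 0.4701 V / 2^13 ≈ 57.39 µV.
Position in LSBs: (0.2125205 − (0.0069)) × 8192/0.4701 = 3583.1592; rounding gives k = 3583.
V_code = V_min + k × range/2^13 = 0.0069 + 3583 × 0.4701/8192 = 0.2125113647 V.
e = 0.2125205 − (0.2125113647) = +9.14 µV.

+9.14 µV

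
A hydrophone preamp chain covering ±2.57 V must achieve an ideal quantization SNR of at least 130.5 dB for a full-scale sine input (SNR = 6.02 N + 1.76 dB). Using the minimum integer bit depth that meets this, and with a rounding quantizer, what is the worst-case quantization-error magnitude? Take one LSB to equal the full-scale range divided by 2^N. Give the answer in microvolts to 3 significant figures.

Range = 2.57 − (-2.57) = 5.14 V.
6.02 N + 1.76 ≥ 130.5 gives N ≥ 21.385, so the minimum integer is 22.
LSB = 5.14 V ÷ 2^22 = 5.14/4194304 V = 1.2255 µV.
Max error for round-to-nearest is LSB/2 = 0.613 µV.

0.613 µV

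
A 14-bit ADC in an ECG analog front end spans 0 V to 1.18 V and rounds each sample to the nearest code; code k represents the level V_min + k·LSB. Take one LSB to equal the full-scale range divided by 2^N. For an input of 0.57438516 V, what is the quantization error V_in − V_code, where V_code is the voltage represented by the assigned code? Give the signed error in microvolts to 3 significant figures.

Range is 1.18 V. LSB = 1.18 V / 2^14 ≈ 72.02 µV.
Position in LSBs: (0.57438516 − (0)) × 16384/1.18 = 7975.1919; rounding gives k = 7975.
Reconstructed level: 0 + 7975 × 1.18/16384 V = 0.57437133789 V.
Error = V_in − V_code = 0.57438516 − (0.57437133789) = +13.8 µV.

+13.8 µV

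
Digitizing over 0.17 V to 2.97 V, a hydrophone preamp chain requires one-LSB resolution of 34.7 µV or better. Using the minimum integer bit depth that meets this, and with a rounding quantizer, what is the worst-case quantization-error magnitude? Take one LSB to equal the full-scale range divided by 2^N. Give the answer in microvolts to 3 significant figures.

Range = 2.97 − (0.17) = 2.8 V.
2.8 V / 34.7 µV = 80690. Since 2^16 = 65536 and 2^17 = 131072, N = 17.
LSB = 2.8 V / 2^17 = 21.362 µV.
|e|_max = LSB/2 = 10.7 µV.

10.7 µV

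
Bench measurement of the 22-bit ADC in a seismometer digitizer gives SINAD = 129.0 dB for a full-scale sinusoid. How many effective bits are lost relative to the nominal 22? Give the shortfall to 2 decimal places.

0.86 bits

N_eff = (129.0 − 1.76)/6.02 = 21.1362 bits.
Shortfall = 22 − 21.1362 = 0.8638 bits.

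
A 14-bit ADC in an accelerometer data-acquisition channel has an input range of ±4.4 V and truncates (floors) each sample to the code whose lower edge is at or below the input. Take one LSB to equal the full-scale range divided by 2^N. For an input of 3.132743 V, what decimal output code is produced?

14024

Range = 4.4 − (-4.4) = 8.8 V. LSB = 8.8 V / 2^14 ≈ 0.5371 mV.
code = ⌊(V_in − V_min)/LSB⌋ = ⌊(V_in − V_min) × 2^14 / range⌋
     = ⌊(3.132743 − (-4.4)) × 16384 / 8.8⌋ = ⌊7.532743 × 16384/8.8⌋
     = ⌊14024.598⌋ = 14024.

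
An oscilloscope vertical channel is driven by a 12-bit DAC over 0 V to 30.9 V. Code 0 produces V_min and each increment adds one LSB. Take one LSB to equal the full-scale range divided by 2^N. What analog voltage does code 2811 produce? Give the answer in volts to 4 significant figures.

Full-scale range = 30.9 V. LSB = 30.9 V / 2^12.
V_out = V_min + code × LSB = 0 V + 2811 × 30.9 V / 4096
      = 0 V + 21.2060 V = 21.2060 V.

21.21 V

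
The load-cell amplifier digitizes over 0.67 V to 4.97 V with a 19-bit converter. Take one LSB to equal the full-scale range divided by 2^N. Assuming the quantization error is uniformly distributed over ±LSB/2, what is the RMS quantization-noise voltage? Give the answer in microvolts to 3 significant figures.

2.37 µV

Full-scale range = 4.97 V − (0.67 V) = 4.3 V.
One LSB is 4.3 V / 524288 = 8.2016 µV.
For a uniform distribution on [−LSB/2, +LSB/2], V_rms = LSB/√12 = 8.2016 µV/3.4641 = 2.37 µV.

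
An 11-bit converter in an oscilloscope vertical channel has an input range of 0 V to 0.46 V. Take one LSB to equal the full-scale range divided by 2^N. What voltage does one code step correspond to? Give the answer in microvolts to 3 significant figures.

Full-scale range = 0.46 V.
2^11 = 2048 levels.
One LSB is 0.46 V / 2048 = 225 µV.

225 µV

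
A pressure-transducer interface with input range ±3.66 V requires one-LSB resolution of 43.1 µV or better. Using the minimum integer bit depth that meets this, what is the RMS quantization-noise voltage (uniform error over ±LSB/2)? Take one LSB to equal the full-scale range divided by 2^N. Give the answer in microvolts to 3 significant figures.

8.06 µV

Range = 3.66 − (-3.66) = 7.32 V.
Required number of levels: 7.32/43.1 µV = 169840; smallest N with 2^N ≥ that is 18.
LSB = 7.32 V / 2^18 = 27.924 µV.
RMS noise = LSB/√12 = 8.06 µV.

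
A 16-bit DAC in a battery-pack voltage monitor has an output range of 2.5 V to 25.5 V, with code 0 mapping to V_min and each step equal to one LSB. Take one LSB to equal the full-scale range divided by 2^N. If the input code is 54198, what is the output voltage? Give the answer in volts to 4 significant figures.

21.52 V

The full-scale span is 25.5 − (2.5) = 23 V. LSB = 23 V / 2^16.
V_out = 2.5 + 54198 × (23/65536) V
      = 2.5 V + 19.0209 V = 21.5209 V.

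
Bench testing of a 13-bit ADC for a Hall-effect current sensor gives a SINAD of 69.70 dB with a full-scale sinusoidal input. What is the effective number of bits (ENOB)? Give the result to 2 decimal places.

11.29 bits

ENOB = (SINAD − 1.76) / 6.02 = (69.70 − 1.76) / 6.02 = 67.94 / 6.02 = 11.2857.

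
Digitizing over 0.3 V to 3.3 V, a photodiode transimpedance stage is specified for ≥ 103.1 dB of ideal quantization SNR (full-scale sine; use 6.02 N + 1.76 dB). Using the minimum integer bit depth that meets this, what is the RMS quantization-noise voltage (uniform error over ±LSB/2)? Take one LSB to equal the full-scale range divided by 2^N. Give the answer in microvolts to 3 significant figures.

The full-scale span is 3.3 − (0.3) = 3 V.
6.02 N + 1.76 ≥ 103.1 gives N ≥ 16.834, so the minimum integer is 17.
LSB = 3 V ÷ 2^17 = 3/131072 V = 22.888 µV.
V_rms = LSB/√12 = 6.61 µV.

6.61 µV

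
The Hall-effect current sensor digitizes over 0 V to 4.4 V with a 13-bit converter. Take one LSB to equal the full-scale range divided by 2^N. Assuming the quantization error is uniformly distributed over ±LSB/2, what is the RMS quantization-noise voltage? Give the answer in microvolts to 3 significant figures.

155 µV

Full-scale range = 4.4 V.
One LSB is 4.4 V / 8192 = 0.53711 mV.
σ_q = LSB/√12 = 0.53711 mV/3.4641 = 155 µV.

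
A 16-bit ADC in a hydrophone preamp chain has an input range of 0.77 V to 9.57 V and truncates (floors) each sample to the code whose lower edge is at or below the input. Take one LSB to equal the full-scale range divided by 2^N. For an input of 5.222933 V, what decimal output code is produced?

Range = 9.57 − (0.77) = 8.8 V. LSB = 8.8 V / 2^16 ≈ 134.3 µV.
code = ⌊(V_in − V_min)/LSB⌋ = ⌊(V_in − V_min) × 2^16 / range⌋
     = ⌊(5.222933 − (0.77)) × 65536 / 8.8⌋ = ⌊4.452933 × 65536/8.8⌋
     = ⌊33162.206⌋ = 33162.

33162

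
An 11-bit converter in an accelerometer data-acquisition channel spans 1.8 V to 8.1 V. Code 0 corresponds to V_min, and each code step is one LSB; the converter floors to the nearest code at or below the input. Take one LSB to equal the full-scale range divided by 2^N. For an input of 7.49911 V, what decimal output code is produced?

The full-scale span is 8.1 − (1.8) = 6.3 V. LSB = 6.3 V / 2^11 ≈ 3.076 mV.
V_in − V_min = 7.49911 − (1.8) = 5.69911 V.
Divide by LSB: 5.69911 × 2048/6.3 = 1852.6631.
Truncating gives code 1852.

1852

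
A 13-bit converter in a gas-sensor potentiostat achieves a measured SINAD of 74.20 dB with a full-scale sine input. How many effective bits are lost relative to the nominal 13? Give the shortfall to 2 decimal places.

N_eff = (74.20 − 1.76)/6.02 = 12.0332 bits.
Lost resolution: 13 − 12.0332 = 0.9668 bits.

0.97 bits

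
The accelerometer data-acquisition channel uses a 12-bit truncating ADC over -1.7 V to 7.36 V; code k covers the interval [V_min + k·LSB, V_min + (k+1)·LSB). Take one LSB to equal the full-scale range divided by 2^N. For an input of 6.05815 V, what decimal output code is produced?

3507

Full-scale range = 7.36 V − (-1.7 V) = 9.06 V. LSB = 9.06 V / 2^12 ≈ 2.212 mV.
V_in − V_min = 6.05815 − (-1.7) = 7.75815 V.
Divide by LSB: 7.75815 × 4096/9.06 = 3507.4374.
Truncating gives code 3507.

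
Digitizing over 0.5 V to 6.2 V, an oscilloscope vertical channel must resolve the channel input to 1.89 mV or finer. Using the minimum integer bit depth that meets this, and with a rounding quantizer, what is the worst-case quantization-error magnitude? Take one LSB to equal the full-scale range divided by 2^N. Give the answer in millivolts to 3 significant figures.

Range = 6.2 − (0.5) = 5.7 V.
Required number of levels: 5.7/1.89 mV = 3015.9; smallest N with 2^N ≥ that is 12.
LSB = 5.7 V / 2^12 = 1.3916 mV.
Half an LSB is 0.696 mV.

0.696 mV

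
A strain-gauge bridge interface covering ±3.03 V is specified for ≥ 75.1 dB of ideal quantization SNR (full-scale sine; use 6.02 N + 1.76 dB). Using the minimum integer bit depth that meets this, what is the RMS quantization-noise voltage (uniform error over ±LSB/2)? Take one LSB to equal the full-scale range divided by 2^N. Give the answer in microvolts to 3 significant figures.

214 µV

Range = 3.03 − (-3.03) = 6.06 V.
Solving 6.02 N ≥ 75.1 − 1.76: N ≥ 12.183. Round up → N = 13.
LSB = 6.06 V ÷ 2^13 = 6.06/8192 V = 0.73975 mV.
V_rms = LSB/√12 = 214 µV.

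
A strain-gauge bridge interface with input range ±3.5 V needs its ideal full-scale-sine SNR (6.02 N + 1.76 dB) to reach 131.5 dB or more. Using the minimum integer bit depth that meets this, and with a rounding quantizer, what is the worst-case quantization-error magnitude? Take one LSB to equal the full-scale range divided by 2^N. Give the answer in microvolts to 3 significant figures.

0.834 µV

The full-scale span is 3.5 − (-3.5) = 7 V.
N ≥ (131.5 − 1.76)/6.02 = 21.551 → N_min = 22.
One LSB is 7 V / 4194304 = 1.6689 µV.
Max error for round-to-nearest is LSB/2 = 0.834 µV.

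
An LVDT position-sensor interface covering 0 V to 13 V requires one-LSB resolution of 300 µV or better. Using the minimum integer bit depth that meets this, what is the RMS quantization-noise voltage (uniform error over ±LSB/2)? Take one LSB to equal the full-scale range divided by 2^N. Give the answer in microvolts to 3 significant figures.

57.3 µV

Range is 13 V.
13 V / 300 µV = 43330. Since 2^15 = 32768 and 2^16 = 65536, N = 16.
One LSB is 13 V / 65536 = 198.36 µV.
V_rms = LSB/√12 = 57.3 µV.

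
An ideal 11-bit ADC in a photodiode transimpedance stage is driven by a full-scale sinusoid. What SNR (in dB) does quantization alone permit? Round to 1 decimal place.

Ideal quantization SNR: 6.02 × 11 + 1.76 dB = 68.0 dB.

68.0 dB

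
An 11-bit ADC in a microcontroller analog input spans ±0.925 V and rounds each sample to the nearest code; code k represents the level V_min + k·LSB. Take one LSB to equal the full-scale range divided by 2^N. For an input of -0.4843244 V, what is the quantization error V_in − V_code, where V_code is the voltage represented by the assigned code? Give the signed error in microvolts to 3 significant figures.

−145 µV

Span: 0.925 V − (-0.925 V) = 1.85 V. LSB = 1.85 V / 2^11 ≈ 0.9033 mV.
Position in LSBs: (-0.4843244 − (-0.925)) × 2048/1.85 = 487.8398; rounding gives k = 488.
Reconstructed level: -0.925 + 488 × 1.85/2048 V = -0.4841796875 V.
Error = V_in − V_code = -0.4843244 − (-0.4841796875) = −145 µV.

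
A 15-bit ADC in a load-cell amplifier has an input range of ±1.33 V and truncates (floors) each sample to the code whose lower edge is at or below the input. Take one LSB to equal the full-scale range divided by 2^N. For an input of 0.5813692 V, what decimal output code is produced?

23545

The full-scale span is 1.33 − (-1.33) = 2.66 V. LSB = 2.66 V / 2^15 ≈ 81.18 µV.
code = ⌊(V_in − V_min)/LSB⌋ = ⌊(V_in − V_min) × 2^15 / range⌋
     = ⌊(0.5813692 − (-1.33)) × 32768 / 2.66⌋ = ⌊1.9113692 × 32768/2.66⌋
     = ⌊23545.769⌋ = 23545.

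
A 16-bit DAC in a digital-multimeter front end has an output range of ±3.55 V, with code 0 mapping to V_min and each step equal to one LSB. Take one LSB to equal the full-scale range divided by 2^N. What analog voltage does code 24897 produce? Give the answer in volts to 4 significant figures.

The full-scale span is 3.55 − (-3.55) = 7.1 V. LSB = 7.1 V / 2^16.
Output = V_min + (24897/65536) × range = -3.55 + 0.379898 × 7.1 V
      = -3.55 + 2.69728 = -0.852724 V.

-0.8527 V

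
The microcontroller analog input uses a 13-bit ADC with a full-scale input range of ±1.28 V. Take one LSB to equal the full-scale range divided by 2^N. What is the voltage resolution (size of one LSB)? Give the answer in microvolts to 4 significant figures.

Full-scale range = 1.28 V − (-1.28 V) = 2.56 V.
2^13 = 8192 levels.
One LSB is 2.56 V / 8192 = 312.5 µV.

312.5 µV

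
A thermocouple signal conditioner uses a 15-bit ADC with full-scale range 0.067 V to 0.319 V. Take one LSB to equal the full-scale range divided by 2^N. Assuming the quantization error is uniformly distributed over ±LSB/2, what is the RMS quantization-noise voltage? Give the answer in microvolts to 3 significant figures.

Span: 0.319 V − (0.067 V) = 0.252 V.
Step size = 0.252/32768 V = 7.6904 µV.
σ_q = LSB/√12 = 7.6904 µV/3.4641 = 2.22 µV.

2.22 µV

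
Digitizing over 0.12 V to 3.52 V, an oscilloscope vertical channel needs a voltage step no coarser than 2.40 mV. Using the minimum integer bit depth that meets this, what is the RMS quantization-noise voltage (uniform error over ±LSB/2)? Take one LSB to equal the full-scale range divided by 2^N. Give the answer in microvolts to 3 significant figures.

479 µV

Full-scale range = 3.52 V − (0.12 V) = 3.4 V.
3.4 V / 2.40 mV = 1417. Since 2^10 = 1024 and 2^11 = 2048, N = 11.
One LSB is 3.4 V / 2048 = 1.6602 mV.
σ_q = LSB/√12 = 1.6602 mV/3.4641 = 479 µV.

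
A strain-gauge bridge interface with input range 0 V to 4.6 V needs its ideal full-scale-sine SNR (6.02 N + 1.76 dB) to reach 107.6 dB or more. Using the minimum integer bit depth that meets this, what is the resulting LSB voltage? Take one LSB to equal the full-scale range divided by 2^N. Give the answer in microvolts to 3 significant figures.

V_FS = 4.6 V.
6.02 N + 1.76 ≥ 107.6 gives N ≥ 17.581, so the minimum integer is 18.
Step size = 4.6/262144 V = 17.5 µV.

17.5 µV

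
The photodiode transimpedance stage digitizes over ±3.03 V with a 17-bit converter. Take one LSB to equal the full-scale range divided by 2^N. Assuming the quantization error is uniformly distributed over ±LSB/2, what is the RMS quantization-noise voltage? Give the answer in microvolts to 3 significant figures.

13.3 µV

The full-scale span is 3.03 − (-3.03) = 6.06 V.
Step size = 6.06/131072 V = 46.234 µV.
For a uniform distribution on [−LSB/2, +LSB/2], V_rms = LSB/√12 = 46.234 µV/3.4641 = 13.3 µV.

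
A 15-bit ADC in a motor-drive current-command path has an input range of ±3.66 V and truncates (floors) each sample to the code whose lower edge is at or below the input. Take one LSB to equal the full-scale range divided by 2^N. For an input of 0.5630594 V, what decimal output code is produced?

Full-scale range = 3.66 V − (-3.66 V) = 7.32 V. LSB = 7.32 V / 2^15 ≈ 223.4 µV.
(V_in − V_min) × 2^15/range = (0.5630594 − (-3.66)) × 32768/7.32 = 18904.537.
Floor → code = 18904.

18904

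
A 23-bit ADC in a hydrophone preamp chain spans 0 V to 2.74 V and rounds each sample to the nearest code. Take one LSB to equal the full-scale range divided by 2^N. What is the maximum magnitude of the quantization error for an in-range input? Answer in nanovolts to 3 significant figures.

Span = 2.74 V.
LSB = 2.74 V ÷ 2^23 = 2.74/8388608 V = 326.63 nV.
Worst-case error for round-to-nearest is half an LSB: 163 nV.

163 nV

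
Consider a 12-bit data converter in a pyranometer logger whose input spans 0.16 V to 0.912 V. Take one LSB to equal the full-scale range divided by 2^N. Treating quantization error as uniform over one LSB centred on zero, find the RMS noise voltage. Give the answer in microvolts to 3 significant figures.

53.0 µV

The full-scale span is 0.912 − (0.16) = 0.752 V.
One LSB is 0.752 V / 4096 = 183.59 µV.
σ_q = LSB/√12 = 183.59 µV/3.4641 = 53.0 µV.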